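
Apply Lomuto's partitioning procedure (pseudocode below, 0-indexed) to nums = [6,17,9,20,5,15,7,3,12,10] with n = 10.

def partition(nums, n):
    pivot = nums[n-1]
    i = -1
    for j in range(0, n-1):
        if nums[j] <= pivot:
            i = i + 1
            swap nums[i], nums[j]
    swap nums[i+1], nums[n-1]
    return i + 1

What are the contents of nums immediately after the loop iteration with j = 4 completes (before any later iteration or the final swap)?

[6,9,5,20,17,15,7,3,12,10]

pivot=10, i=-1
j=0: 6≤10, i=0, swap(0,0) ⇒ [6,17,9,20,5,15,7,3,12,10]
j=1: 17>10, skip
j=2: 9≤10, i=1, swap(1,2) ⇒ [6,9,17,20,5,15,7,3,12,10]
j=3: 20>10, skip
j=4: 5≤10, i=2, swap(2,4) ⇒ [6,9,5,20,17,15,7,3,12,10]
(after j=4) nums = [6,9,5,20,17,15,7,3,12,10]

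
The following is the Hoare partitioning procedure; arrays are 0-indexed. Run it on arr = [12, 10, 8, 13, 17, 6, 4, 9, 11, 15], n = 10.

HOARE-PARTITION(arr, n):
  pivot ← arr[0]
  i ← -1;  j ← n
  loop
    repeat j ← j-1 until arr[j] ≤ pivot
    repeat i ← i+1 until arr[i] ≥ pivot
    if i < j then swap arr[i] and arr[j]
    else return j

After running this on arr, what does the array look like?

pivot=12
j stops at 8 (11), i stops at 0 (12); swap ⇒ [11, 10, 8, 13, 17, 6, 4, 9, 12, 15]
j stops at 7 (9), i stops at 3 (13); swap ⇒ [11, 10, 8, 9, 17, 6, 4, 13, 12, 15]
j stops at 6 (4), i stops at 4 (17); swap ⇒ [11, 10, 8, 9, 4, 6, 17, 13, 12, 15]
j stops at 5, i stops at 6; i≥j ⇒ return 5. arr=[11, 10, 8, 9, 4, 6, 17, 13, 12, 15]

[11, 10, 8, 9, 4, 6, 17, 13, 12, 15]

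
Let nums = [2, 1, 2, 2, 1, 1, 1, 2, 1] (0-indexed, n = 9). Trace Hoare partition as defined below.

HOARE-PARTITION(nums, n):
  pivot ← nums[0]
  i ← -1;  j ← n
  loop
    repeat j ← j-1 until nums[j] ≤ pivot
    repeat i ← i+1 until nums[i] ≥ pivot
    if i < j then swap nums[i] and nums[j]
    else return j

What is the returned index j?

5

pivot = nums[0] = 2; i = -1, j = 9
j→8 (nums[8]=1≤2), i→0 (nums[0]=2≥2); i<j, swap → [1, 1, 2, 2, 1, 1, 1, 2, 2]
j→7 (nums[7]=2≤2), i→2 (nums[2]=2≥2); i<j, swap → [1, 1, 2, 2, 1, 1, 1, 2, 2]
j→6 (nums[6]=1≤2), i→3 (nums[3]=2≥2); i<j, swap → [1, 1, 2, 1, 1, 1, 2, 2, 2]
j→5, i→6; i≥j, return j=5. nums = [1, 1, 2, 1, 1, 1, 2, 2, 2]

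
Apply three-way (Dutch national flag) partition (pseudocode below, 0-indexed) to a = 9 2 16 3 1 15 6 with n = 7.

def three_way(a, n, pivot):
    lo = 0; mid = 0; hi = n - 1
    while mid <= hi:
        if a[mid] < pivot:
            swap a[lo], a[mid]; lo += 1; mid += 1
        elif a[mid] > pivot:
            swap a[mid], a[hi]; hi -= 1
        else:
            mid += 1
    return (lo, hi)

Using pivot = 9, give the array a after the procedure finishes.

2 6 3 1 9 15 16

lo=0 mid=0 hi=6
9=9: mid=1
2<9: swap(0,1), lo=1 mid=2 ⇒ 2 9 16 3 1 15 6
16>9: swap(2,6), hi=5 ⇒ 2 9 6 3 1 15 16
6<9: swap(1,2), lo=2 mid=3 ⇒ 2 6 9 3 1 15 16
3<9: swap(2,3), lo=3 mid=4 ⇒ 2 6 3 9 1 15 16
1<9: swap(3,4), lo=4 mid=5 ⇒ 2 6 3 1 9 15 16
15>9: swap(5,5), hi=4 ⇒ 2 6 3 1 9 15 16
done. lo=4 hi=4; a=2 6 3 1 9 15 16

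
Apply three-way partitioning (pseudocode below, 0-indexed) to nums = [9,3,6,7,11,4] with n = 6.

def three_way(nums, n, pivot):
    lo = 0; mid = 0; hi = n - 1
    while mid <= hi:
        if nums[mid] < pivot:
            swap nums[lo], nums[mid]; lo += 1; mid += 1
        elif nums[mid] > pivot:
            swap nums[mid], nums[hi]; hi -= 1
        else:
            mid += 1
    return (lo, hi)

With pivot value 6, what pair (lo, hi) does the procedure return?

(2, 2)

pivot = 6; lo=0, mid=0, hi=5
nums[mid]=9>6: swap nums[0],nums[5]; hi=4 → [4,3,6,7,11,9]
nums[mid]=4<6: swap nums[0],nums[0]; lo=1,mid=1 → [4,3,6,7,11,9]
nums[mid]=3<6: swap nums[1],nums[1]; lo=2,mid=2 → [4,3,6,7,11,9]
nums[mid]=6=6: mid=3
nums[mid]=7>6: swap nums[3],nums[4]; hi=3 → [4,3,6,11,7,9]
nums[mid]=11>6: swap nums[3],nums[3]; hi=2 → [4,3,6,11,7,9]
end: lo=2, hi=2; nums = [4,3,6,11,7,9]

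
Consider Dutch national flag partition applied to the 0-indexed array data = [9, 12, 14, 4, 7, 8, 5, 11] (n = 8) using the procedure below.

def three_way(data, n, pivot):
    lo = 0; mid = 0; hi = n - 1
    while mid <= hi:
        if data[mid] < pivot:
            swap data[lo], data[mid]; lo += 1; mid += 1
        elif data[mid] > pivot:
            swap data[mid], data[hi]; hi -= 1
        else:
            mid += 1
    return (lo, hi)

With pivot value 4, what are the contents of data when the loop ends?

pivot = 4; lo=0, mid=0, hi=7
data[mid]=9>4: swap data[0],data[7]; hi=6 → [11, 12, 14, 4, 7, 8, 5, 9]
data[mid]=11>4: swap data[0],data[6]; hi=5 → [5, 12, 14, 4, 7, 8, 11, 9]
data[mid]=5>4: swap data[0],data[5]; hi=4 → [8, 12, 14, 4, 7, 5, 11, 9]
data[mid]=8>4: swap data[0],data[4]; hi=3 → [7, 12, 14, 4, 8, 5, 11, 9]
data[mid]=7>4: swap data[0],data[3]; hi=2 → [4, 12, 14, 7, 8, 5, 11, 9]
data[mid]=4=4: mid=1
data[mid]=12>4: swap data[1],data[2]; hi=1 → [4, 14, 12, 7, 8, 5, 11, 9]
data[mid]=14>4: swap data[1],data[1]; hi=0 → [4, 14, 12, 7, 8, 5, 11, 9]
end: lo=0, hi=0; data = [4, 14, 12, 7, 8, 5, 11, 9]

[4, 14, 12, 7, 8, 5, 11, 9]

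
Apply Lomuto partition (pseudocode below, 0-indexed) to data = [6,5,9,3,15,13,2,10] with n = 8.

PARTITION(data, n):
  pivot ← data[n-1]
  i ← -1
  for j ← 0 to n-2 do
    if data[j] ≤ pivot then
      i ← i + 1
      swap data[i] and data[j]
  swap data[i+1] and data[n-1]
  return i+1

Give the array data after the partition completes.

pivot = data[7] = 10; i = -1
j=0: data[0]=6 ≤ 10 → i=0, swap data[0],data[0] (no change) → [6,5,9,3,15,13,2,10]
j=1: data[1]=5 ≤ 10 → i=1, swap data[1],data[1] (no change) → [6,5,9,3,15,13,2,10]
j=2: data[2]=9 ≤ 10 → i=2, swap data[2],data[2] (no change) → [6,5,9,3,15,13,2,10]
j=3: data[3]=3 ≤ 10 → i=3, swap data[3],data[3] (no change) → [6,5,9,3,15,13,2,10]
j=4: data[4]=15 > 10 → no swap
j=5: data[5]=13 > 10 → no swap
j=6: data[6]=2 ≤ 10 → i=4, swap data[4],data[6] → [6,5,9,3,2,13,15,10]
final swap data[5],data[7] → [6,5,9,3,2,10,15,13]; return 5

[6,5,9,3,2,10,15,13]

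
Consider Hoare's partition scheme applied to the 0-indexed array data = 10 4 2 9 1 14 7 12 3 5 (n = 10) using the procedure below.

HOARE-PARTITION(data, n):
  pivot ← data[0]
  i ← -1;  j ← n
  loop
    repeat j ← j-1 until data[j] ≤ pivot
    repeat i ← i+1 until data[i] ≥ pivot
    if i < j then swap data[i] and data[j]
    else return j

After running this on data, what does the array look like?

5 4 2 9 1 3 7 12 14 10

pivot = data[0] = 10; i = -1, j = 10
j→9 (data[9]=5≤10), i→0 (data[0]=10≥10); i<j, swap → 5 4 2 9 1 14 7 12 3 10
j→8 (data[8]=3≤10), i→5 (data[5]=14≥10); i<j, swap → 5 4 2 9 1 3 7 12 14 10
j→6, i→7; i≥j, return j=6. data = 5 4 2 9 1 3 7 12 14 10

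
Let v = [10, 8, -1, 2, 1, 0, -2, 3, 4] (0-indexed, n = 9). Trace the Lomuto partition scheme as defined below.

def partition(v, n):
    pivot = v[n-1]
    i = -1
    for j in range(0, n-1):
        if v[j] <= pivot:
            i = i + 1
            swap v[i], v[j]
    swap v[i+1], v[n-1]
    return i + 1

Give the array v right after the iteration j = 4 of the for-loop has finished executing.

pivot = v[8] = 4; i = -1
j=0: v[0]=10 > 4 → no swap
j=1: v[1]=8 > 4 → no swap
j=2: v[2]=-1 ≤ 4 → i=0, swap v[0],v[2] → [-1, 8, 10, 2, 1, 0, -2, 3, 4]
j=3: v[3]=2 ≤ 4 → i=1, swap v[1],v[3] → [-1, 2, 10, 8, 1, 0, -2, 3, 4]
j=4: v[4]=1 ≤ 4 → i=2, swap v[2],v[4] → [-1, 2, 1, 8, 10, 0, -2, 3, 4]
(after j=4) v = [-1, 2, 1, 8, 10, 0, -2, 3, 4]

[-1, 2, 1, 8, 10, 0, -2, 3, 4]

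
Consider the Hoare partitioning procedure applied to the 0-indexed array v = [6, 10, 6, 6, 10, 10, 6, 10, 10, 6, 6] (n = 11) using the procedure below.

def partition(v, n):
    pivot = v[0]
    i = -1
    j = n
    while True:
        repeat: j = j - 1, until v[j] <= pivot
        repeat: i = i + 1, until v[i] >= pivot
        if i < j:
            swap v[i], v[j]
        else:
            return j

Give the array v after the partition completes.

pivot=6
j stops at 10 (6), i stops at 0 (6); swap ⇒ [6, 10, 6, 6, 10, 10, 6, 10, 10, 6, 6]
j stops at 9 (6), i stops at 1 (10); swap ⇒ [6, 6, 6, 6, 10, 10, 6, 10, 10, 10, 6]
j stops at 6 (6), i stops at 2 (6); swap ⇒ [6, 6, 6, 6, 10, 10, 6, 10, 10, 10, 6]
j stops at 3, i stops at 3; i≥j ⇒ return 3. v=[6, 6, 6, 6, 10, 10, 6, 10, 10, 10, 6]

[6, 6, 6, 6, 10, 10, 6, 10, 10, 10, 6]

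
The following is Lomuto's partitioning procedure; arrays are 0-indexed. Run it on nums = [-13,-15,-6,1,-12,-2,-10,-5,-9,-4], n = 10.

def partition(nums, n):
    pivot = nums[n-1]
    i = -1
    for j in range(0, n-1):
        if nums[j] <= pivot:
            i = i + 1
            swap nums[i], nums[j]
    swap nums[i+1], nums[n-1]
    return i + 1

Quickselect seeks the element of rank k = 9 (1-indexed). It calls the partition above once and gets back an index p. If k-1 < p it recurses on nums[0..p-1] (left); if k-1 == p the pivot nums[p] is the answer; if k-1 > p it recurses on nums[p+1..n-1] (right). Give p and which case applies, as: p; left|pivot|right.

pivot = nums[9] = -4; i = -1
j=0: nums[0]=-13 ≤ -4 → i=0, swap nums[0],nums[0] (no change) → [-13,-15,-6,1,-12,-2,-10,-5,-9,-4]
j=1: nums[1]=-15 ≤ -4 → i=1, swap nums[1],nums[1] (no change) → [-13,-15,-6,1,-12,-2,-10,-5,-9,-4]
j=2: nums[2]=-6 ≤ -4 → i=2, swap nums[2],nums[2] (no change) → [-13,-15,-6,1,-12,-2,-10,-5,-9,-4]
j=3: nums[3]=1 > -4 → no swap
j=4: nums[4]=-12 ≤ -4 → i=3, swap nums[3],nums[4] → [-13,-15,-6,-12,1,-2,-10,-5,-9,-4]
j=5: nums[5]=-2 > -4 → no swap
j=6: nums[6]=-10 ≤ -4 → i=4, swap nums[4],nums[6] → [-13,-15,-6,-12,-10,-2,1,-5,-9,-4]
j=7: nums[7]=-5 ≤ -4 → i=5, swap nums[5],nums[7] → [-13,-15,-6,-12,-10,-5,1,-2,-9,-4]
j=8: nums[8]=-9 ≤ -4 → i=6, swap nums[6],nums[8] → [-13,-15,-6,-12,-10,-5,-9,-2,1,-4]
final swap nums[7],nums[9] → [-13,-15,-6,-12,-10,-5,-9,-4,1,-2]; return 7
p = 7; k-1 = 8 > 7 ⇒ right

7; right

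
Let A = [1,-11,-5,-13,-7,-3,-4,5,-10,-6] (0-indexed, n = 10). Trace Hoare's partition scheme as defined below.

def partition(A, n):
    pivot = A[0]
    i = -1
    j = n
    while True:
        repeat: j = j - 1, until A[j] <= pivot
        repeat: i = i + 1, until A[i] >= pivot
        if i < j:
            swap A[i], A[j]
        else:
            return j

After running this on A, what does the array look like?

[-6,-11,-5,-13,-7,-3,-4,-10,5,1]

pivot = A[0] = 1; i = -1, j = 10
j→9 (A[9]=-6≤1), i→0 (A[0]=1≥1); i<j, swap → [-6,-11,-5,-13,-7,-3,-4,5,-10,1]
j→8 (A[8]=-10≤1), i→7 (A[7]=5≥1); i<j, swap → [-6,-11,-5,-13,-7,-3,-4,-10,5,1]
j→7, i→8; i≥j, return j=7. A = [-6,-11,-5,-13,-7,-3,-4,-10,5,1]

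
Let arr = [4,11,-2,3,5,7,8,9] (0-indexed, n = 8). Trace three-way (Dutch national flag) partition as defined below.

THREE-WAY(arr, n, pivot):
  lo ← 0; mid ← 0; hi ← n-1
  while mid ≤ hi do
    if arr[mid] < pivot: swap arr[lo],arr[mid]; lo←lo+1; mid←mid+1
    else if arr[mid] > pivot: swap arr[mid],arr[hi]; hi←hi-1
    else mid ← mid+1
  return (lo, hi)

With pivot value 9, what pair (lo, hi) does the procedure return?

(6, 6)

pivot = 9; lo=0, mid=0, hi=7
arr[mid]=4<9: swap arr[0],arr[0]; lo=1,mid=1 → [4,11,-2,3,5,7,8,9]
arr[mid]=11>9: swap arr[1],arr[7]; hi=6 → [4,9,-2,3,5,7,8,11]
arr[mid]=9=9: mid=2
arr[mid]=-2<9: swap arr[1],arr[2]; lo=2,mid=3 → [4,-2,9,3,5,7,8,11]
arr[mid]=3<9: swap arr[2],arr[3]; lo=3,mid=4 → [4,-2,3,9,5,7,8,11]
arr[mid]=5<9: swap arr[3],arr[4]; lo=4,mid=5 → [4,-2,3,5,9,7,8,11]
arr[mid]=7<9: swap arr[4],arr[5]; lo=5,mid=6 → [4,-2,3,5,7,9,8,11]
arr[mid]=8<9: swap arr[5],arr[6]; lo=6,mid=7 → [4,-2,3,5,7,8,9,11]
end: lo=6, hi=6; arr = [4,-2,3,5,7,8,9,11]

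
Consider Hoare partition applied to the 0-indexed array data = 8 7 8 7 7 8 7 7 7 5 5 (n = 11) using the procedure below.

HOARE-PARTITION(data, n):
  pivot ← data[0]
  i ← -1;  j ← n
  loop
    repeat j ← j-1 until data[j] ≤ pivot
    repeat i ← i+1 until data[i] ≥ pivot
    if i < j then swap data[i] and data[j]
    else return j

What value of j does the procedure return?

pivot=8
j stops at 10 (5), i stops at 0 (8); swap ⇒ 5 7 8 7 7 8 7 7 7 5 8
j stops at 9 (5), i stops at 2 (8); swap ⇒ 5 7 5 7 7 8 7 7 7 8 8
j stops at 8 (7), i stops at 5 (8); swap ⇒ 5 7 5 7 7 7 7 7 8 8 8
j stops at 7, i stops at 8; i≥j ⇒ return 7. data=5 7 5 7 7 7 7 7 8 8 8

7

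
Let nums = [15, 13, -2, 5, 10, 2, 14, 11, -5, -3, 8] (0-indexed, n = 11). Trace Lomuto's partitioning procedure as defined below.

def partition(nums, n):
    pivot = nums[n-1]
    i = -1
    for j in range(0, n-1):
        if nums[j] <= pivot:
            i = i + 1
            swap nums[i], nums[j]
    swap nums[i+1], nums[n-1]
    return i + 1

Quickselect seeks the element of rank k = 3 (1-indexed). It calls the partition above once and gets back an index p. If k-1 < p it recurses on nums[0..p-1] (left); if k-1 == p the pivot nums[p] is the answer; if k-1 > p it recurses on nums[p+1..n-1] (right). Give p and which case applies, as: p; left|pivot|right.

pivot = nums[10] = 8; i = -1
j=0: nums[0]=15 > 8 → no swap
j=1: nums[1]=13 > 8 → no swap
j=2: nums[2]=-2 ≤ 8 → i=0, swap nums[0],nums[2] → [-2, 13, 15, 5, 10, 2, 14, 11, -5, -3, 8]
j=3: nums[3]=5 ≤ 8 → i=1, swap nums[1],nums[3] → [-2, 5, 15, 13, 10, 2, 14, 11, -5, -3, 8]
j=4: nums[4]=10 > 8 → no swap
j=5: nums[5]=2 ≤ 8 → i=2, swap nums[2],nums[5] → [-2, 5, 2, 13, 10, 15, 14, 11, -5, -3, 8]
j=6: nums[6]=14 > 8 → no swap
j=7: nums[7]=11 > 8 → no swap
j=8: nums[8]=-5 ≤ 8 → i=3, swap nums[3],nums[8] → [-2, 5, 2, -5, 10, 15, 14, 11, 13, -3, 8]
j=9: nums[9]=-3 ≤ 8 → i=4, swap nums[4],nums[9] → [-2, 5, 2, -5, -3, 15, 14, 11, 13, 10, 8]
final swap nums[5],nums[10] → [-2, 5, 2, -5, -3, 8, 14, 11, 13, 10, 15]; return 5
p = 5; k-1 = 2 < 5 ⇒ left

5; left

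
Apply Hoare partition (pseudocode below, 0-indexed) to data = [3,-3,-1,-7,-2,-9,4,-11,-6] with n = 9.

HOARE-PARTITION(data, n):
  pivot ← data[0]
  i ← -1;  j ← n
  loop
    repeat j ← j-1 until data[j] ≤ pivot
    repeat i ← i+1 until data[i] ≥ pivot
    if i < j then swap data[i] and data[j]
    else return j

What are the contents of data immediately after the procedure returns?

[-6,-3,-1,-7,-2,-9,-11,4,3]

pivot = data[0] = 3; i = -1, j = 9
j→8 (data[8]=-6≤3), i→0 (data[0]=3≥3); i<j, swap → [-6,-3,-1,-7,-2,-9,4,-11,3]
j→7 (data[7]=-11≤3), i→6 (data[6]=4≥3); i<j, swap → [-6,-3,-1,-7,-2,-9,-11,4,3]
j→6, i→7; i≥j, return j=6. data = [-6,-3,-1,-7,-2,-9,-11,4,3]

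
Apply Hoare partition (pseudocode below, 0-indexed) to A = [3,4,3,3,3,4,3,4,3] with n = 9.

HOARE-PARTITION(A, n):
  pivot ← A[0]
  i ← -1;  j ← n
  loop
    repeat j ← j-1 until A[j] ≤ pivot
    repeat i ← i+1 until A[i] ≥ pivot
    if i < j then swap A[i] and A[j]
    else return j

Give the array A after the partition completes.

pivot = A[0] = 3; i = -1, j = 9
j→8 (A[8]=3≤3), i→0 (A[0]=3≥3); i<j, swap → [3,4,3,3,3,4,3,4,3]
j→6 (A[6]=3≤3), i→1 (A[1]=4≥3); i<j, swap → [3,3,3,3,3,4,4,4,3]
j→4 (A[4]=3≤3), i→2 (A[2]=3≥3); i<j, swap → [3,3,3,3,3,4,4,4,3]
j→3, i→3; i≥j, return j=3. A = [3,3,3,3,3,4,4,4,3]

[3,3,3,3,3,4,4,4,3]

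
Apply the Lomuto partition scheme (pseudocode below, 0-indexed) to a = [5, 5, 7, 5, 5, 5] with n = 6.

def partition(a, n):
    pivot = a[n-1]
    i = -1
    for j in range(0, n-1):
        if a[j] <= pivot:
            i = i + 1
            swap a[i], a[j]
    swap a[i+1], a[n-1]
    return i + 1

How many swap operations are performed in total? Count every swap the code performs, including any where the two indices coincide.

5

pivot = a[5] = 5; i = -1
j=0: a[0]=5 ≤ 5 → i=0, swap a[0],a[0] (no change) → [5, 5, 7, 5, 5, 5]
j=1: a[1]=5 ≤ 5 → i=1, swap a[1],a[1] (no change) → [5, 5, 7, 5, 5, 5]
j=2: a[2]=7 > 5 → no swap
j=3: a[3]=5 ≤ 5 → i=2, swap a[2],a[3] → [5, 5, 5, 7, 5, 5]
j=4: a[4]=5 ≤ 5 → i=3, swap a[3],a[4] → [5, 5, 5, 5, 7, 5]
final swap a[4],a[5] → [5, 5, 5, 5, 5, 7]; return 4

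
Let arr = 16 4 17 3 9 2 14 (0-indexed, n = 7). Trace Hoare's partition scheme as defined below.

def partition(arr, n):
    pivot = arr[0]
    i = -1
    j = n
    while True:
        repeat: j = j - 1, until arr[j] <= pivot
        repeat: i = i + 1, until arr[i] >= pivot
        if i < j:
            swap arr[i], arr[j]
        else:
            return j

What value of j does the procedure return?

4

pivot = arr[0] = 16; i = -1, j = 7
j→6 (arr[6]=14≤16), i→0 (arr[0]=16≥16); i<j, swap → 14 4 17 3 9 2 16
j→5 (arr[5]=2≤16), i→2 (arr[2]=17≥16); i<j, swap → 14 4 2 3 9 17 16
j→4, i→5; i≥j, return j=4. arr = 14 4 2 3 9 17 16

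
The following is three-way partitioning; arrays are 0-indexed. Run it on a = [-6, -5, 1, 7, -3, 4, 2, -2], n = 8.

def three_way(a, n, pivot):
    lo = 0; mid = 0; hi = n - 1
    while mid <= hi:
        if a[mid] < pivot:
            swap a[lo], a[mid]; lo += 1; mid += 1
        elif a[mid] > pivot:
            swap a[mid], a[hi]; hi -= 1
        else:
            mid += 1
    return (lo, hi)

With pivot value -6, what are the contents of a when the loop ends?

[-6, 1, 7, -3, 4, 2, -2, -5]

lo=0 mid=0 hi=7
-6=-6: mid=1
-5>-6: swap(1,7), hi=6 ⇒ [-6, -2, 1, 7, -3, 4, 2, -5]
-2>-6: swap(1,6), hi=5 ⇒ [-6, 2, 1, 7, -3, 4, -2, -5]
2>-6: swap(1,5), hi=4 ⇒ [-6, 4, 1, 7, -3, 2, -2, -5]
4>-6: swap(1,4), hi=3 ⇒ [-6, -3, 1, 7, 4, 2, -2, -5]
-3>-6: swap(1,3), hi=2 ⇒ [-6, 7, 1, -3, 4, 2, -2, -5]
7>-6: swap(1,2), hi=1 ⇒ [-6, 1, 7, -3, 4, 2, -2, -5]
1>-6: swap(1,1), hi=0 ⇒ [-6, 1, 7, -3, 4, 2, -2, -5]
done. lo=0 hi=0; a=[-6, 1, 7, -3, 4, 2, -2, -5]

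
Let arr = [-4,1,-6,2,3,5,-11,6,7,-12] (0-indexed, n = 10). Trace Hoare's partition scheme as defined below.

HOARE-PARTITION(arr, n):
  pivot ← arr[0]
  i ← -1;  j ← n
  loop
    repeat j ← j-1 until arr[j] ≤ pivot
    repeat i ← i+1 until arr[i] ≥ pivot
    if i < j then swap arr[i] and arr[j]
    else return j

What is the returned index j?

2

pivot=-4
j stops at 9 (-12), i stops at 0 (-4); swap ⇒ [-12,1,-6,2,3,5,-11,6,7,-4]
j stops at 6 (-11), i stops at 1 (1); swap ⇒ [-12,-11,-6,2,3,5,1,6,7,-4]
j stops at 2, i stops at 3; i≥j ⇒ return 2. arr=[-12,-11,-6,2,3,5,1,6,7,-4]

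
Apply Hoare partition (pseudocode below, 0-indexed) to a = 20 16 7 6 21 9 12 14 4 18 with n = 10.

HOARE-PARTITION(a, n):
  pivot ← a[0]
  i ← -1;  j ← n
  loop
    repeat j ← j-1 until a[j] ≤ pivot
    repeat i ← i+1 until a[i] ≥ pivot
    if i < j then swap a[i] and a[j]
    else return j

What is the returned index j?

7

pivot = a[0] = 20; i = -1, j = 10
j→9 (a[9]=18≤20), i→0 (a[0]=20≥20); i<j, swap → 18 16 7 6 21 9 12 14 4 20
j→8 (a[8]=4≤20), i→4 (a[4]=21≥20); i<j, swap → 18 16 7 6 4 9 12 14 21 20
j→7, i→8; i≥j, return j=7. a = 18 16 7 6 4 9 12 14 21 20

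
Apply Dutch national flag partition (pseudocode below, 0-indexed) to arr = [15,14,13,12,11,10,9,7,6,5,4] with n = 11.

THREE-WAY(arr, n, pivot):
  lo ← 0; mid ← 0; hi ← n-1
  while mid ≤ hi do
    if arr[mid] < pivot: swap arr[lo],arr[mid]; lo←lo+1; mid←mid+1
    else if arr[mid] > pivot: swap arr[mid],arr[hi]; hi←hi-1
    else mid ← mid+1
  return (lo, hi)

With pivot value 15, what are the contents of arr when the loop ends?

pivot = 15; lo=0, mid=0, hi=10
arr[mid]=15=15: mid=1
arr[mid]=14<15: swap arr[0],arr[1]; lo=1,mid=2 → [14,15,13,12,11,10,9,7,6,5,4]
arr[mid]=13<15: swap arr[1],arr[2]; lo=2,mid=3 → [14,13,15,12,11,10,9,7,6,5,4]
arr[mid]=12<15: swap arr[2],arr[3]; lo=3,mid=4 → [14,13,12,15,11,10,9,7,6,5,4]
arr[mid]=11<15: swap arr[3],arr[4]; lo=4,mid=5 → [14,13,12,11,15,10,9,7,6,5,4]
arr[mid]=10<15: swap arr[4],arr[5]; lo=5,mid=6 → [14,13,12,11,10,15,9,7,6,5,4]
arr[mid]=9<15: swap arr[5],arr[6]; lo=6,mid=7 → [14,13,12,11,10,9,15,7,6,5,4]
arr[mid]=7<15: swap arr[6],arr[7]; lo=7,mid=8 → [14,13,12,11,10,9,7,15,6,5,4]
arr[mid]=6<15: swap arr[7],arr[8]; lo=8,mid=9 → [14,13,12,11,10,9,7,6,15,5,4]
arr[mid]=5<15: swap arr[8],arr[9]; lo=9,mid=10 → [14,13,12,11,10,9,7,6,5,15,4]
arr[mid]=4<15: swap arr[9],arr[10]; lo=10,mid=11 → [14,13,12,11,10,9,7,6,5,4,15]
end: lo=10, hi=10; arr = [14,13,12,11,10,9,7,6,5,4,15]

[14,13,12,11,10,9,7,6,5,4,15]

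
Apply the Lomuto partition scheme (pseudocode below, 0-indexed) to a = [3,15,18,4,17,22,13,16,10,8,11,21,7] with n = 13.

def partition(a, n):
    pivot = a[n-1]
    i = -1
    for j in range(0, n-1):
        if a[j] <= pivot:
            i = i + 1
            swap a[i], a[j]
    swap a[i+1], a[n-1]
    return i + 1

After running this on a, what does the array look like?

[3,4,7,15,17,22,13,16,10,8,11,21,18]

pivot = a[12] = 7; i = -1
j=0: a[0]=3 ≤ 7 → i=0, swap a[0],a[0] (no change) → [3,15,18,4,17,22,13,16,10,8,11,21,7]
j=1: a[1]=15 > 7 → no swap
j=2: a[2]=18 > 7 → no swap
j=3: a[3]=4 ≤ 7 → i=1, swap a[1],a[3] → [3,4,18,15,17,22,13,16,10,8,11,21,7]
j=4: a[4]=17 > 7 → no swap
j=5: a[5]=22 > 7 → no swap
j=6: a[6]=13 > 7 → no swap
j=7: a[7]=16 > 7 → no swap
j=8: a[8]=10 > 7 → no swap
j=9: a[9]=8 > 7 → no swap
j=10: a[10]=11 > 7 → no swap
j=11: a[11]=21 > 7 → no swap
final swap a[2],a[12] → [3,4,7,15,17,22,13,16,10,8,11,21,18]; return 2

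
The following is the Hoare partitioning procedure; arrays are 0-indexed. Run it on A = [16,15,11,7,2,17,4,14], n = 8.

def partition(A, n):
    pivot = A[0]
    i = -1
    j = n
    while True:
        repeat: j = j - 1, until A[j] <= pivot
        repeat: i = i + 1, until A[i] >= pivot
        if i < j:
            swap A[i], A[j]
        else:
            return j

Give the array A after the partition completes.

[14,15,11,7,2,4,17,16]

pivot=16
j stops at 7 (14), i stops at 0 (16); swap ⇒ [14,15,11,7,2,17,4,16]
j stops at 6 (4), i stops at 5 (17); swap ⇒ [14,15,11,7,2,4,17,16]
j stops at 5, i stops at 6; i≥j ⇒ return 5. A=[14,15,11,7,2,4,17,16]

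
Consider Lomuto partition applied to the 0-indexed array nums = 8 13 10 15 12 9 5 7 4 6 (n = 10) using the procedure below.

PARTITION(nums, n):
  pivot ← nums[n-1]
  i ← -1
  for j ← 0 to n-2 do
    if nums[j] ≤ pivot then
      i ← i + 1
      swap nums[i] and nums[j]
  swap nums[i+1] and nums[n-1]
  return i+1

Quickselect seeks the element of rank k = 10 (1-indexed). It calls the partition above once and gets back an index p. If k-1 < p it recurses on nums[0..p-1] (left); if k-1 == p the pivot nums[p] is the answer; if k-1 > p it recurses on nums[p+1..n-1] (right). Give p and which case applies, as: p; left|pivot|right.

2; right

pivot = nums[9] = 6; i = -1
j=0: nums[0]=8 > 6 → no swap
j=1: nums[1]=13 > 6 → no swap
j=2: nums[2]=10 > 6 → no swap
j=3: nums[3]=15 > 6 → no swap
j=4: nums[4]=12 > 6 → no swap
j=5: nums[5]=9 > 6 → no swap
j=6: nums[6]=5 ≤ 6 → i=0, swap nums[0],nums[6] → 5 13 10 15 12 9 8 7 4 6
j=7: nums[7]=7 > 6 → no swap
j=8: nums[8]=4 ≤ 6 → i=1, swap nums[1],nums[8] → 5 4 10 15 12 9 8 7 13 6
final swap nums[2],nums[9] → 5 4 6 15 12 9 8 7 13 10; return 2
p = 2; k-1 = 9 > 2 ⇒ right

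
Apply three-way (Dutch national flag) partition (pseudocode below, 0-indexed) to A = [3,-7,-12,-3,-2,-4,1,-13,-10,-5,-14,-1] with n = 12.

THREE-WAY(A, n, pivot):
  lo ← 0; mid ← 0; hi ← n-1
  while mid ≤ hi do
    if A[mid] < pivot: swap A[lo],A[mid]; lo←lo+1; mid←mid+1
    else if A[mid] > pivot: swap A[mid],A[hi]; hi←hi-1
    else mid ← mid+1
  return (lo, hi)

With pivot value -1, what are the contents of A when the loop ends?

[-7,-12,-3,-2,-4,-14,-13,-10,-5,-1,1,3]

lo=0 mid=0 hi=11
3>-1: swap(0,11), hi=10 ⇒ [-1,-7,-12,-3,-2,-4,1,-13,-10,-5,-14,3]
-1=-1: mid=1
-7<-1: swap(0,1), lo=1 mid=2 ⇒ [-7,-1,-12,-3,-2,-4,1,-13,-10,-5,-14,3]
-12<-1: swap(1,2), lo=2 mid=3 ⇒ [-7,-12,-1,-3,-2,-4,1,-13,-10,-5,-14,3]
-3<-1: swap(2,3), lo=3 mid=4 ⇒ [-7,-12,-3,-1,-2,-4,1,-13,-10,-5,-14,3]
-2<-1: swap(3,4), lo=4 mid=5 ⇒ [-7,-12,-3,-2,-1,-4,1,-13,-10,-5,-14,3]
-4<-1: swap(4,5), lo=5 mid=6 ⇒ [-7,-12,-3,-2,-4,-1,1,-13,-10,-5,-14,3]
1>-1: swap(6,10), hi=9 ⇒ [-7,-12,-3,-2,-4,-1,-14,-13,-10,-5,1,3]
-14<-1: swap(5,6), lo=6 mid=7 ⇒ [-7,-12,-3,-2,-4,-14,-1,-13,-10,-5,1,3]
-13<-1: swap(6,7), lo=7 mid=8 ⇒ [-7,-12,-3,-2,-4,-14,-13,-1,-10,-5,1,3]
-10<-1: swap(7,8), lo=8 mid=9 ⇒ [-7,-12,-3,-2,-4,-14,-13,-10,-1,-5,1,3]
-5<-1: swap(8,9), lo=9 mid=10 ⇒ [-7,-12,-3,-2,-4,-14,-13,-10,-5,-1,1,3]
done. lo=9 hi=9; A=[-7,-12,-3,-2,-4,-14,-13,-10,-5,-1,1,3]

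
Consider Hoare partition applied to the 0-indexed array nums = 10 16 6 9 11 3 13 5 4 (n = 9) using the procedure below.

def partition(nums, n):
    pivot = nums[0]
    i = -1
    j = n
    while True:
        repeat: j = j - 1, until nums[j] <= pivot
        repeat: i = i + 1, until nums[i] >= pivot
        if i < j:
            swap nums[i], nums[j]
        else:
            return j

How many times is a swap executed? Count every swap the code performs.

pivot=10
j stops at 8 (4), i stops at 0 (10); swap ⇒ 4 16 6 9 11 3 13 5 10
j stops at 7 (5), i stops at 1 (16); swap ⇒ 4 5 6 9 11 3 13 16 10
j stops at 5 (3), i stops at 4 (11); swap ⇒ 4 5 6 9 3 11 13 16 10
j stops at 4, i stops at 5; i≥j ⇒ return 4. nums=4 5 6 9 3 11 13 16 10

3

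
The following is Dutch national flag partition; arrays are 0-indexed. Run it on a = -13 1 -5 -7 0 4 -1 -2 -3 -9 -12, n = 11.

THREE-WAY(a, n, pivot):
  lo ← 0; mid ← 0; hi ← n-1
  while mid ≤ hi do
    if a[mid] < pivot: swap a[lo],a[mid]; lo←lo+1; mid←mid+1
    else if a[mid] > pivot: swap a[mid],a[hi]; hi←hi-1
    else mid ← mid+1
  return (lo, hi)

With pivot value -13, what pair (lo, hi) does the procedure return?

(0, 0)

lo=0 mid=0 hi=10
-13=-13: mid=1
1>-13: swap(1,10), hi=9 ⇒ -13 -12 -5 -7 0 4 -1 -2 -3 -9 1
-12>-13: swap(1,9), hi=8 ⇒ -13 -9 -5 -7 0 4 -1 -2 -3 -12 1
-9>-13: swap(1,8), hi=7 ⇒ -13 -3 -5 -7 0 4 -1 -2 -9 -12 1
-3>-13: swap(1,7), hi=6 ⇒ -13 -2 -5 -7 0 4 -1 -3 -9 -12 1
-2>-13: swap(1,6), hi=5 ⇒ -13 -1 -5 -7 0 4 -2 -3 -9 -12 1
-1>-13: swap(1,5), hi=4 ⇒ -13 4 -5 -7 0 -1 -2 -3 -9 -12 1
4>-13: swap(1,4), hi=3 ⇒ -13 0 -5 -7 4 -1 -2 -3 -9 -12 1
0>-13: swap(1,3), hi=2 ⇒ -13 -7 -5 0 4 -1 -2 -3 -9 -12 1
-7>-13: swap(1,2), hi=1 ⇒ -13 -5 -7 0 4 -1 -2 -3 -9 -12 1
-5>-13: swap(1,1), hi=0 ⇒ -13 -5 -7 0 4 -1 -2 -3 -9 -12 1
done. lo=0 hi=0; a=-13 -5 -7 0 4 -1 -2 -3 -9 -12 1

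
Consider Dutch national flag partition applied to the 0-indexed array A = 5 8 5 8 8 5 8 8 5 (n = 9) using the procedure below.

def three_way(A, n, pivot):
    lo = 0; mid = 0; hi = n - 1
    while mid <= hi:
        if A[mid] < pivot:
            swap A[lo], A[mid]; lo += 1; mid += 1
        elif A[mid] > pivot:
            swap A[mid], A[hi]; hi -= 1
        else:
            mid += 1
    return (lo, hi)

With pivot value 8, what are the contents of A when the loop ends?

5 5 5 5 8 8 8 8 8

lo=0 mid=0 hi=8
5<8: swap(0,0), lo=1 mid=1 ⇒ 5 8 5 8 8 5 8 8 5
8=8: mid=2
5<8: swap(1,2), lo=2 mid=3 ⇒ 5 5 8 8 8 5 8 8 5
8=8: mid=4
8=8: mid=5
5<8: swap(2,5), lo=3 mid=6 ⇒ 5 5 5 8 8 8 8 8 5
8=8: mid=7
8=8: mid=8
5<8: swap(3,8), lo=4 mid=9 ⇒ 5 5 5 5 8 8 8 8 8
done. lo=4 hi=8; A=5 5 5 5 8 8 8 8 8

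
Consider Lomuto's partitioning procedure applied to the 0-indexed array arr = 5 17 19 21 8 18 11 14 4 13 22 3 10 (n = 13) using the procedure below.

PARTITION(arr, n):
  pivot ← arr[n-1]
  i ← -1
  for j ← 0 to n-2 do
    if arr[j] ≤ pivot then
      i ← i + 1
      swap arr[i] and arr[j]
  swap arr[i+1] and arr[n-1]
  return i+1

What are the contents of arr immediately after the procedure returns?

5 8 4 3 10 18 11 14 19 13 22 21 17

pivot = arr[12] = 10; i = -1
j=0: arr[0]=5 ≤ 10 → i=0, swap arr[0],arr[0] (no change) → 5 17 19 21 8 18 11 14 4 13 22 3 10
j=1: arr[1]=17 > 10 → no swap
j=2: arr[2]=19 > 10 → no swap
j=3: arr[3]=21 > 10 → no swap
j=4: arr[4]=8 ≤ 10 → i=1, swap arr[1],arr[4] → 5 8 19 21 17 18 11 14 4 13 22 3 10
j=5: arr[5]=18 > 10 → no swap
j=6: arr[6]=11 > 10 → no swap
j=7: arr[7]=14 > 10 → no swap
j=8: arr[8]=4 ≤ 10 → i=2, swap arr[2],arr[8] → 5 8 4 21 17 18 11 14 19 13 22 3 10
j=9: arr[9]=13 > 10 → no swap
j=10: arr[10]=22 > 10 → no swap
j=11: arr[11]=3 ≤ 10 → i=3, swap arr[3],arr[11] → 5 8 4 3 17 18 11 14 19 13 22 21 10
final swap arr[4],arr[12] → 5 8 4 3 10 18 11 14 19 13 22 21 17; return 4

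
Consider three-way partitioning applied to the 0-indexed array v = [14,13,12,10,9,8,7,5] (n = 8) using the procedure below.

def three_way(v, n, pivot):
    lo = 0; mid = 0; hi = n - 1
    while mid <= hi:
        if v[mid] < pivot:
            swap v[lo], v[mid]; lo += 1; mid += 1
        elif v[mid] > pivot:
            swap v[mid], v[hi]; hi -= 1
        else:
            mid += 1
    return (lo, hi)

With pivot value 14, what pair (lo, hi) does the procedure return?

(7, 7)

pivot = 14; lo=0, mid=0, hi=7
v[mid]=14=14: mid=1
v[mid]=13<14: swap v[0],v[1]; lo=1,mid=2 → [13,14,12,10,9,8,7,5]
v[mid]=12<14: swap v[1],v[2]; lo=2,mid=3 → [13,12,14,10,9,8,7,5]
v[mid]=10<14: swap v[2],v[3]; lo=3,mid=4 → [13,12,10,14,9,8,7,5]
v[mid]=9<14: swap v[3],v[4]; lo=4,mid=5 → [13,12,10,9,14,8,7,5]
v[mid]=8<14: swap v[4],v[5]; lo=5,mid=6 → [13,12,10,9,8,14,7,5]
v[mid]=7<14: swap v[5],v[6]; lo=6,mid=7 → [13,12,10,9,8,7,14,5]
v[mid]=5<14: swap v[6],v[7]; lo=7,mid=8 → [13,12,10,9,8,7,5,14]
end: lo=7, hi=7; v = [13,12,10,9,8,7,5,14]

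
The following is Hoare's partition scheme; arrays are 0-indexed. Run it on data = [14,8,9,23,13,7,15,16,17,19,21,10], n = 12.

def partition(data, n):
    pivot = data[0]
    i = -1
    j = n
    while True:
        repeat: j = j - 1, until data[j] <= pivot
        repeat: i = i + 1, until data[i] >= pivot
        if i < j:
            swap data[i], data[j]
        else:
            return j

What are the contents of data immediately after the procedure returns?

pivot = data[0] = 14; i = -1, j = 12
j→11 (data[11]=10≤14), i→0 (data[0]=14≥14); i<j, swap → [10,8,9,23,13,7,15,16,17,19,21,14]
j→5 (data[5]=7≤14), i→3 (data[3]=23≥14); i<j, swap → [10,8,9,7,13,23,15,16,17,19,21,14]
j→4, i→5; i≥j, return j=4. data = [10,8,9,7,13,23,15,16,17,19,21,14]

[10,8,9,7,13,23,15,16,17,19,21,14]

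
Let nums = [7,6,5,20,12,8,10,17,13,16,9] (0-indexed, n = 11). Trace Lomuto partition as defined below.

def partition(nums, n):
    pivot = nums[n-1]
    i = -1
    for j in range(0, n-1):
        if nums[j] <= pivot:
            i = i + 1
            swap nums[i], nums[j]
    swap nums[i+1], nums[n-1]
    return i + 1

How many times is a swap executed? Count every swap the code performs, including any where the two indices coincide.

pivot = nums[10] = 9; i = -1
j=0: nums[0]=7 ≤ 9 → i=0, swap nums[0],nums[0] (no change) → [7,6,5,20,12,8,10,17,13,16,9]
j=1: nums[1]=6 ≤ 9 → i=1, swap nums[1],nums[1] (no change) → [7,6,5,20,12,8,10,17,13,16,9]
j=2: nums[2]=5 ≤ 9 → i=2, swap nums[2],nums[2] (no change) → [7,6,5,20,12,8,10,17,13,16,9]
j=3: nums[3]=20 > 9 → no swap
j=4: nums[4]=12 > 9 → no swap
j=5: nums[5]=8 ≤ 9 → i=3, swap nums[3],nums[5] → [7,6,5,8,12,20,10,17,13,16,9]
j=6: nums[6]=10 > 9 → no swap
j=7: nums[7]=17 > 9 → no swap
j=8: nums[8]=13 > 9 → no swap
j=9: nums[9]=16 > 9 → no swap
final swap nums[4],nums[10] → [7,6,5,8,9,20,10,17,13,16,12]; return 4

5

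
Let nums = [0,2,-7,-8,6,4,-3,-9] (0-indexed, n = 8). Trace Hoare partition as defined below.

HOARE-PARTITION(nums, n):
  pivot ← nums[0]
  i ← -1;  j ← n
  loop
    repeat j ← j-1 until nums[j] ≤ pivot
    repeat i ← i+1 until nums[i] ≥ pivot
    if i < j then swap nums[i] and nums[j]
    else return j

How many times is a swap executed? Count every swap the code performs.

pivot = nums[0] = 0; i = -1, j = 8
j→7 (nums[7]=-9≤0), i→0 (nums[0]=0≥0); i<j, swap → [-9,2,-7,-8,6,4,-3,0]
j→6 (nums[6]=-3≤0), i→1 (nums[1]=2≥0); i<j, swap → [-9,-3,-7,-8,6,4,2,0]
j→3, i→4; i≥j, return j=3. nums = [-9,-3,-7,-8,6,4,2,0]

2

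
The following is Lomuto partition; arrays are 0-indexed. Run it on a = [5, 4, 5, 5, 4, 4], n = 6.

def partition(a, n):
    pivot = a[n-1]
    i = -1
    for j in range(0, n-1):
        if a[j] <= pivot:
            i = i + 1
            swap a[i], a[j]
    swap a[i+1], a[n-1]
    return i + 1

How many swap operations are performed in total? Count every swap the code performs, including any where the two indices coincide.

3

pivot=4, i=-1
j=0: 5>4, skip
j=1: 4≤4, i=0, swap(0,1) ⇒ [4, 5, 5, 5, 4, 4]
j=2: 5>4, skip
j=3: 5>4, skip
j=4: 4≤4, i=1, swap(1,4) ⇒ [4, 4, 5, 5, 5, 4]
swap(2,5) ⇒ [4, 4, 4, 5, 5, 5]; return 2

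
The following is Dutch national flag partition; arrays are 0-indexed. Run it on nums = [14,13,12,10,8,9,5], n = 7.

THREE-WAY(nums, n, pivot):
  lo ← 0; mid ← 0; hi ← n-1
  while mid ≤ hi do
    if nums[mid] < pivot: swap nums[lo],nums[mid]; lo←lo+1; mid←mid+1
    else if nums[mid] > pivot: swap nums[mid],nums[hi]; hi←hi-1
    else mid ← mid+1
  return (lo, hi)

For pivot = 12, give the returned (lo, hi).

(4, 4)

lo=0 mid=0 hi=6
14>12: swap(0,6), hi=5 ⇒ [5,13,12,10,8,9,14]
5<12: swap(0,0), lo=1 mid=1 ⇒ [5,13,12,10,8,9,14]
13>12: swap(1,5), hi=4 ⇒ [5,9,12,10,8,13,14]
9<12: swap(1,1), lo=2 mid=2 ⇒ [5,9,12,10,8,13,14]
12=12: mid=3
10<12: swap(2,3), lo=3 mid=4 ⇒ [5,9,10,12,8,13,14]
8<12: swap(3,4), lo=4 mid=5 ⇒ [5,9,10,8,12,13,14]
done. lo=4 hi=4; nums=[5,9,10,8,12,13,14]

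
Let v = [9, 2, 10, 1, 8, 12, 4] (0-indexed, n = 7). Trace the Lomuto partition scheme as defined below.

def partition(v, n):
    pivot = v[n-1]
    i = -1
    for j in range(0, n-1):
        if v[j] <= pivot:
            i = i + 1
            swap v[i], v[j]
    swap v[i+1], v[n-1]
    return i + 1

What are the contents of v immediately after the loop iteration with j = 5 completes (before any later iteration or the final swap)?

[2, 1, 10, 9, 8, 12, 4]

pivot = v[6] = 4; i = -1
j=0: v[0]=9 > 4 → no swap
j=1: v[1]=2 ≤ 4 → i=0, swap v[0],v[1] → [2, 9, 10, 1, 8, 12, 4]
j=2: v[2]=10 > 4 → no swap
j=3: v[3]=1 ≤ 4 → i=1, swap v[1],v[3] → [2, 1, 10, 9, 8, 12, 4]
j=4: v[4]=8 > 4 → no swap
j=5: v[5]=12 > 4 → no swap
(after j=5) v = [2, 1, 10, 9, 8, 12, 4]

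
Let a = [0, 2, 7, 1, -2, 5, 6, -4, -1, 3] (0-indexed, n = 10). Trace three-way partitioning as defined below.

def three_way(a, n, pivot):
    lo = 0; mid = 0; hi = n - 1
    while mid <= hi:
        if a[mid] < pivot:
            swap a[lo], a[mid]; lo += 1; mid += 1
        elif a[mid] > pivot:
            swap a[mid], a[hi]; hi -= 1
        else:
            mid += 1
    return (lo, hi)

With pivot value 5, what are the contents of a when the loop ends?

pivot = 5; lo=0, mid=0, hi=9
a[mid]=0<5: swap a[0],a[0]; lo=1,mid=1 → [0, 2, 7, 1, -2, 5, 6, -4, -1, 3]
a[mid]=2<5: swap a[1],a[1]; lo=2,mid=2 → [0, 2, 7, 1, -2, 5, 6, -4, -1, 3]
a[mid]=7>5: swap a[2],a[9]; hi=8 → [0, 2, 3, 1, -2, 5, 6, -4, -1, 7]
a[mid]=3<5: swap a[2],a[2]; lo=3,mid=3 → [0, 2, 3, 1, -2, 5, 6, -4, -1, 7]
a[mid]=1<5: swap a[3],a[3]; lo=4,mid=4 → [0, 2, 3, 1, -2, 5, 6, -4, -1, 7]
a[mid]=-2<5: swap a[4],a[4]; lo=5,mid=5 → [0, 2, 3, 1, -2, 5, 6, -4, -1, 7]
a[mid]=5=5: mid=6
a[mid]=6>5: swap a[6],a[8]; hi=7 → [0, 2, 3, 1, -2, 5, -1, -4, 6, 7]
a[mid]=-1<5: swap a[5],a[6]; lo=6,mid=7 → [0, 2, 3, 1, -2, -1, 5, -4, 6, 7]
a[mid]=-4<5: swap a[6],a[7]; lo=7,mid=8 → [0, 2, 3, 1, -2, -1, -4, 5, 6, 7]
end: lo=7, hi=7; a = [0, 2, 3, 1, -2, -1, -4, 5, 6, 7]

[0, 2, 3, 1, -2, -1, -4, 5, 6, 7]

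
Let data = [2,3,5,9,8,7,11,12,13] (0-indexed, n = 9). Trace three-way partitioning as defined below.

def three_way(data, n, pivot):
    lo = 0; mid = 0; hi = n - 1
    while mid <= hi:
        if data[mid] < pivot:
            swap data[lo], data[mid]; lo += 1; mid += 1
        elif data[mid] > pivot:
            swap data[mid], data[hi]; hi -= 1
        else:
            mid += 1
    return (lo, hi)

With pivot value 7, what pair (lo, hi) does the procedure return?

(3, 3)

pivot = 7; lo=0, mid=0, hi=8
data[mid]=2<7: swap data[0],data[0]; lo=1,mid=1 → [2,3,5,9,8,7,11,12,13]
data[mid]=3<7: swap data[1],data[1]; lo=2,mid=2 → [2,3,5,9,8,7,11,12,13]
data[mid]=5<7: swap data[2],data[2]; lo=3,mid=3 → [2,3,5,9,8,7,11,12,13]
data[mid]=9>7: swap data[3],data[8]; hi=7 → [2,3,5,13,8,7,11,12,9]
data[mid]=13>7: swap data[3],data[7]; hi=6 → [2,3,5,12,8,7,11,13,9]
data[mid]=12>7: swap data[3],data[6]; hi=5 → [2,3,5,11,8,7,12,13,9]
data[mid]=11>7: swap data[3],data[5]; hi=4 → [2,3,5,7,8,11,12,13,9]
data[mid]=7=7: mid=4
data[mid]=8>7: swap data[4],data[4]; hi=3 → [2,3,5,7,8,11,12,13,9]
end: lo=3, hi=3; data = [2,3,5,7,8,11,12,13,9]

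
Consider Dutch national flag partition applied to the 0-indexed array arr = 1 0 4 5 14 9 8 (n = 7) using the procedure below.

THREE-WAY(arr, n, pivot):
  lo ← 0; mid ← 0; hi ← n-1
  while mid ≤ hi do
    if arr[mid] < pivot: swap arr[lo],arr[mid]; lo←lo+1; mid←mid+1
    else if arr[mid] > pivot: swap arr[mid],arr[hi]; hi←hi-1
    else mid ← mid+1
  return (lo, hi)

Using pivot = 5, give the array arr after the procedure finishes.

lo=0 mid=0 hi=6
1<5: swap(0,0), lo=1 mid=1 ⇒ 1 0 4 5 14 9 8
0<5: swap(1,1), lo=2 mid=2 ⇒ 1 0 4 5 14 9 8
4<5: swap(2,2), lo=3 mid=3 ⇒ 1 0 4 5 14 9 8
5=5: mid=4
14>5: swap(4,6), hi=5 ⇒ 1 0 4 5 8 9 14
8>5: swap(4,5), hi=4 ⇒ 1 0 4 5 9 8 14
9>5: swap(4,4), hi=3 ⇒ 1 0 4 5 9 8 14
done. lo=3 hi=3; arr=1 0 4 5 9 8 14

1 0 4 5 9 8 14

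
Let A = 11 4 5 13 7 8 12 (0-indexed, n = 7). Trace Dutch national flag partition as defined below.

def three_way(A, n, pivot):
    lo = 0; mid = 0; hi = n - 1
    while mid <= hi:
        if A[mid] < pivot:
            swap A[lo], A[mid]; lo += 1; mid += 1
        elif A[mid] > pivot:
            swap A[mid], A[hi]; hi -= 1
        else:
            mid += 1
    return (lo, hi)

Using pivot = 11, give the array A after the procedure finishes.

lo=0 mid=0 hi=6
11=11: mid=1
4<11: swap(0,1), lo=1 mid=2 ⇒ 4 11 5 13 7 8 12
5<11: swap(1,2), lo=2 mid=3 ⇒ 4 5 11 13 7 8 12
13>11: swap(3,6), hi=5 ⇒ 4 5 11 12 7 8 13
12>11: swap(3,5), hi=4 ⇒ 4 5 11 8 7 12 13
8<11: swap(2,3), lo=3 mid=4 ⇒ 4 5 8 11 7 12 13
7<11: swap(3,4), lo=4 mid=5 ⇒ 4 5 8 7 11 12 13
done. lo=4 hi=4; A=4 5 8 7 11 12 13

4 5 8 7 11 12 13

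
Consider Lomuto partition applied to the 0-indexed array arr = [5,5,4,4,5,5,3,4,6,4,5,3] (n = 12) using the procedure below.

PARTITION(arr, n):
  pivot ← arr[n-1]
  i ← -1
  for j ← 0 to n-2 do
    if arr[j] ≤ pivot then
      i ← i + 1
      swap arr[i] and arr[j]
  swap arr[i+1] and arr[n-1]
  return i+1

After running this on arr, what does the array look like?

pivot = arr[11] = 3; i = -1
j=0: arr[0]=5 > 3 → no swap
j=1: arr[1]=5 > 3 → no swap
j=2: arr[2]=4 > 3 → no swap
j=3: arr[3]=4 > 3 → no swap
j=4: arr[4]=5 > 3 → no swap
j=5: arr[5]=5 > 3 → no swap
j=6: arr[6]=3 ≤ 3 → i=0, swap arr[0],arr[6] → [3,5,4,4,5,5,5,4,6,4,5,3]
j=7: arr[7]=4 > 3 → no swap
j=8: arr[8]=6 > 3 → no swap
j=9: arr[9]=4 > 3 → no swap
j=10: arr[10]=5 > 3 → no swap
final swap arr[1],arr[11] → [3,3,4,4,5,5,5,4,6,4,5,5]; return 1

[3,3,4,4,5,5,5,4,6,4,5,5]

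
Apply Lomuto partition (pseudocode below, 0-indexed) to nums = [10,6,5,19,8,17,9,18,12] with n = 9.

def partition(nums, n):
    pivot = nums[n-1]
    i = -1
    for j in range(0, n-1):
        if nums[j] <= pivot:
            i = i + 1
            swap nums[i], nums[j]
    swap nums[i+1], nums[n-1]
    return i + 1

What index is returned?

pivot=12, i=-1
j=0: 10≤12, i=0, swap(0,0) ⇒ [10,6,5,19,8,17,9,18,12]
j=1: 6≤12, i=1, swap(1,1) ⇒ [10,6,5,19,8,17,9,18,12]
j=2: 5≤12, i=2, swap(2,2) ⇒ [10,6,5,19,8,17,9,18,12]
j=3: 19>12, skip
j=4: 8≤12, i=3, swap(3,4) ⇒ [10,6,5,8,19,17,9,18,12]
j=5: 17>12, skip
j=6: 9≤12, i=4, swap(4,6) ⇒ [10,6,5,8,9,17,19,18,12]
j=7: 18>12, skip
swap(5,8) ⇒ [10,6,5,8,9,12,19,18,17]; return 5

5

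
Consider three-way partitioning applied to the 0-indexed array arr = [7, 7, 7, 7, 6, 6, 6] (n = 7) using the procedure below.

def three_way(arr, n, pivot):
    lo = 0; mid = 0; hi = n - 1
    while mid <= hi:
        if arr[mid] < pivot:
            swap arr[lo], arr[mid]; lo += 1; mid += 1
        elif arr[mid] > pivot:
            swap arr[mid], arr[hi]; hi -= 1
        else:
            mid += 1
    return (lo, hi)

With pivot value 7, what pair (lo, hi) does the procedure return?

(3, 6)

pivot = 7; lo=0, mid=0, hi=6
arr[mid]=7=7: mid=1
arr[mid]=7=7: mid=2
arr[mid]=7=7: mid=3
arr[mid]=7=7: mid=4
arr[mid]=6<7: swap arr[0],arr[4]; lo=1,mid=5 → [6, 7, 7, 7, 7, 6, 6]
arr[mid]=6<7: swap arr[1],arr[5]; lo=2,mid=6 → [6, 6, 7, 7, 7, 7, 6]
arr[mid]=6<7: swap arr[2],arr[6]; lo=3,mid=7 → [6, 6, 6, 7, 7, 7, 7]
end: lo=3, hi=6; arr = [6, 6, 6, 7, 7, 7, 7]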